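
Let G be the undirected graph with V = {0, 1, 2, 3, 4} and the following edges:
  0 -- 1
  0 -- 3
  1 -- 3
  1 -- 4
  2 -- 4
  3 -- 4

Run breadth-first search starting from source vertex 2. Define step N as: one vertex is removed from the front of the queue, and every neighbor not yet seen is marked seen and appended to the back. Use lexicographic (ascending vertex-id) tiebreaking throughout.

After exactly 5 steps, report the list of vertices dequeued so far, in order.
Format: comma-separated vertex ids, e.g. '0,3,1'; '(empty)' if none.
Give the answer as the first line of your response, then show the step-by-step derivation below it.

2,4,1,3,0

step 1: dequeue 2; queue=[4]; order=2
step 2: dequeue 4; queue=[1,3]; order=2,4
step 3: dequeue 1; queue=[3,0]; order=2,4,1
step 4: dequeue 3; queue=[0]; order=2,4,1,3
step 5: dequeue 0; queue=[(empty)]; order=2,4,1,3,0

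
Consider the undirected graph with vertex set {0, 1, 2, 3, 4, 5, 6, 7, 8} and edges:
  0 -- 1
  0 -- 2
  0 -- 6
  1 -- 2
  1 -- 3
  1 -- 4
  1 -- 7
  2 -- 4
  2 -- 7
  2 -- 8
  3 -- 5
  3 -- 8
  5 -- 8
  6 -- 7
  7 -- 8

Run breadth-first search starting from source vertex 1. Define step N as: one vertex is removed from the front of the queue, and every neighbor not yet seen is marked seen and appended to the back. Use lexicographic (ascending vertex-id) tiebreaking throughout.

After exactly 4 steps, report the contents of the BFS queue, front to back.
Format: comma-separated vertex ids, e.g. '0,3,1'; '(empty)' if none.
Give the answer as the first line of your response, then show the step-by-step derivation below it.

4,7,6,8,5

step 1: dequeue 1; queue=[0,2,3,4,7]; order=1
step 2: dequeue 0; queue=[2,3,4,7,6]; order=1,0
step 3: dequeue 2; queue=[3,4,7,6,8]; order=1,0,2
step 4: dequeue 3; queue=[4,7,6,8,5]; order=1,0,2,3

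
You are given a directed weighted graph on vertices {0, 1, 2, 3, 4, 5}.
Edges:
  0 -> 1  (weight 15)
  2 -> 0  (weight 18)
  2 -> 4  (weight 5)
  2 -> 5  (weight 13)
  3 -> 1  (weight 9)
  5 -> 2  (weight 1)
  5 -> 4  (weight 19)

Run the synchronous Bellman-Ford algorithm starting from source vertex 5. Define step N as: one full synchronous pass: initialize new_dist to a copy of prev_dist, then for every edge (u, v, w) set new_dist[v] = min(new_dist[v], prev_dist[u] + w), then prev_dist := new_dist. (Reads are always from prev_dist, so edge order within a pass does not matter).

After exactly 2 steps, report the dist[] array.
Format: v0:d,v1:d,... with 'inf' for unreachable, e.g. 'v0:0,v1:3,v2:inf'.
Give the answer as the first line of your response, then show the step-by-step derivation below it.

v0:19,v1:inf,v2:1,v3:inf,v4:6,v5:0

step 1: dist = v0:inf,v1:inf,v2:1,v3:inf,v4:19,v5:0
step 2: dist = v0:19,v1:inf,v2:1,v3:inf,v4:6,v5:0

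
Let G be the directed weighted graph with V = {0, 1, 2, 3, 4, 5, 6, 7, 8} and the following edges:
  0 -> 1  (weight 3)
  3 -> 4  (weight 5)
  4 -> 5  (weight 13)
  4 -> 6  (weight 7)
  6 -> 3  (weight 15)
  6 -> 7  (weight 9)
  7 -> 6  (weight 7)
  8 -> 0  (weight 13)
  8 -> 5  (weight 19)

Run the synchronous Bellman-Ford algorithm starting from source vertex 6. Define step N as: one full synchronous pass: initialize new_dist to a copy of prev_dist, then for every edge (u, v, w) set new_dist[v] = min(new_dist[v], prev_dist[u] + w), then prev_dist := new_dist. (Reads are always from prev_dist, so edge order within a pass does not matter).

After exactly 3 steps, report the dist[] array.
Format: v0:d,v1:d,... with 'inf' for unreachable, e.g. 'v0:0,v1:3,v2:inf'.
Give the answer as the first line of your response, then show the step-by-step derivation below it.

v0:inf,v1:inf,v2:inf,v3:15,v4:20,v5:33,v6:0,v7:9,v8:inf

step 1: dist = v0:inf,v1:inf,v2:inf,v3:15,v4:inf,v5:inf,v6:0,v7:9,v8:inf
step 2: dist = v0:inf,v1:inf,v2:inf,v3:15,v4:20,v5:inf,v6:0,v7:9,v8:inf
step 3: dist = v0:inf,v1:inf,v2:inf,v3:15,v4:20,v5:33,v6:0,v7:9,v8:inf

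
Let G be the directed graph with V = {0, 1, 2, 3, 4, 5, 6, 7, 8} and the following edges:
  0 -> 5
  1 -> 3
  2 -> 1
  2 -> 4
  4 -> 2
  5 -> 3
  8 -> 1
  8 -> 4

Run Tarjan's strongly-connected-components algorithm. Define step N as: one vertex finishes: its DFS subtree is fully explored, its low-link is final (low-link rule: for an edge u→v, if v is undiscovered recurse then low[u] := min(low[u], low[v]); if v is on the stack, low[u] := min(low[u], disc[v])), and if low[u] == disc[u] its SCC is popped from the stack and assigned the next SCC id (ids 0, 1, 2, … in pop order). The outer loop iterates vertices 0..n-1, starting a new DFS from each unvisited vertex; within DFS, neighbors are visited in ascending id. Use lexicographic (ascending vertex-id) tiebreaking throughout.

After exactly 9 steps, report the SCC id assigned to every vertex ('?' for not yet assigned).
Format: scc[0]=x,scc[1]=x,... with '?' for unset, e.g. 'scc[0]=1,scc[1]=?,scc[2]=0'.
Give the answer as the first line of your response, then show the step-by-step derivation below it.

scc[0]=2,scc[1]=3,scc[2]=4,scc[3]=0,scc[4]=4,scc[5]=1,scc[6]=5,scc[7]=6,scc[8]=7

step 1: low=(low[0]=0,low[1]=?,low[2]=?,low[3]=2,low[4]=?,low[5]=1,low[6]=?,low[7]=?,low[8]=?); scc=(scc[0]=?,scc[1]=?,scc[2]=?,scc[3]=0,scc[4]=?,scc[5]=?,scc[6]=?,scc[7]=?,scc[8]=?)
step 2: low=(low[0]=0,low[1]=?,low[2]=?,low[3]=2,low[4]=?,low[5]=1,low[6]=?,low[7]=?,low[8]=?); scc=(scc[0]=?,scc[1]=?,scc[2]=?,scc[3]=0,scc[4]=?,scc[5]=1,scc[6]=?,scc[7]=?,scc[8]=?)
step 3: low=(low[0]=0,low[1]=?,low[2]=?,low[3]=2,low[4]=?,low[5]=1,low[6]=?,low[7]=?,low[8]=?); scc=(scc[0]=2,scc[1]=?,scc[2]=?,scc[3]=0,scc[4]=?,scc[5]=1,scc[6]=?,scc[7]=?,scc[8]=?)
step 4: low=(low[0]=0,low[1]=3,low[2]=?,low[3]=2,low[4]=?,low[5]=1,low[6]=?,low[7]=?,low[8]=?); scc=(scc[0]=2,scc[1]=3,scc[2]=?,scc[3]=0,scc[4]=?,scc[5]=1,scc[6]=?,scc[7]=?,scc[8]=?)
step 5: low=(low[0]=0,low[1]=3,low[2]=4,low[3]=2,low[4]=4,low[5]=1,low[6]=?,low[7]=?,low[8]=?); scc=(scc[0]=2,scc[1]=3,scc[2]=?,scc[3]=0,scc[4]=?,scc[5]=1,scc[6]=?,scc[7]=?,scc[8]=?)
step 6: low=(low[0]=0,low[1]=3,low[2]=4,low[3]=2,low[4]=4,low[5]=1,low[6]=?,low[7]=?,low[8]=?); scc=(scc[0]=2,scc[1]=3,scc[2]=4,scc[3]=0,scc[4]=4,scc[5]=1,scc[6]=?,scc[7]=?,scc[8]=?)
step 7: low=(low[0]=0,low[1]=3,low[2]=4,low[3]=2,low[4]=4,low[5]=1,low[6]=6,low[7]=?,low[8]=?); scc=(scc[0]=2,scc[1]=3,scc[2]=4,scc[3]=0,scc[4]=4,scc[5]=1,scc[6]=5,scc[7]=?,scc[8]=?)
step 8: low=(low[0]=0,low[1]=3,low[2]=4,low[3]=2,low[4]=4,low[5]=1,low[6]=6,low[7]=7,low[8]=?); scc=(scc[0]=2,scc[1]=3,scc[2]=4,scc[3]=0,scc[4]=4,scc[5]=1,scc[6]=5,scc[7]=6,scc[8]=?)
step 9: low=(low[0]=0,low[1]=3,low[2]=4,low[3]=2,low[4]=4,low[5]=1,low[6]=6,low[7]=7,low[8]=8); scc=(scc[0]=2,scc[1]=3,scc[2]=4,scc[3]=0,scc[4]=4,scc[5]=1,scc[6]=5,scc[7]=6,scc[8]=7)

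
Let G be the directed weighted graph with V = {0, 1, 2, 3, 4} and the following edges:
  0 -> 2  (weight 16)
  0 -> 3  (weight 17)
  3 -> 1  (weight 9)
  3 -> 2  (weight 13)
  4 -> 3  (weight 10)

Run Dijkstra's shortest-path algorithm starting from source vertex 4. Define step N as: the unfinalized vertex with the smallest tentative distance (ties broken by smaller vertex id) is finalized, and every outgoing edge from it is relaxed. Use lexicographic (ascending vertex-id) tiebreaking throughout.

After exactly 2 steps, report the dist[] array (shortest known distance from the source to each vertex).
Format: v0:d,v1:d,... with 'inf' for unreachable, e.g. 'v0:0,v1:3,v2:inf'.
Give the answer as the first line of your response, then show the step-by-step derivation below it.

v0:inf,v1:19,v2:23,v3:10,v4:0

step 1: dist = v0:inf,v1:inf,v2:inf,v3:10,v4:0
step 2: dist = v0:inf,v1:19,v2:23,v3:10,v4:0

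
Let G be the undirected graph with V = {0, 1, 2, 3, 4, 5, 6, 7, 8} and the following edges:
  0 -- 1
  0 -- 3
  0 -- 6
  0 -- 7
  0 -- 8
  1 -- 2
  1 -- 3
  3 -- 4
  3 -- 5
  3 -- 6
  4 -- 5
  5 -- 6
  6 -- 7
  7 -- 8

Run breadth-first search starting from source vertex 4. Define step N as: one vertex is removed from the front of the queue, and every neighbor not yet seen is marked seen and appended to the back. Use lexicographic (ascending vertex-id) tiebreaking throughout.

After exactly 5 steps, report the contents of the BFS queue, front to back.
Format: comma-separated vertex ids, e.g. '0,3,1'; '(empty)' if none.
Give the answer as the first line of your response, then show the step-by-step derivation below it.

6,7,8,2

step 1: dequeue 4; queue=[3,5]; order=4
step 2: dequeue 3; queue=[5,0,1,6]; order=4,3
step 3: dequeue 5; queue=[0,1,6]; order=4,3,5
step 4: dequeue 0; queue=[1,6,7,8]; order=4,3,5,0
step 5: dequeue 1; queue=[6,7,8,2]; order=4,3,5,0,1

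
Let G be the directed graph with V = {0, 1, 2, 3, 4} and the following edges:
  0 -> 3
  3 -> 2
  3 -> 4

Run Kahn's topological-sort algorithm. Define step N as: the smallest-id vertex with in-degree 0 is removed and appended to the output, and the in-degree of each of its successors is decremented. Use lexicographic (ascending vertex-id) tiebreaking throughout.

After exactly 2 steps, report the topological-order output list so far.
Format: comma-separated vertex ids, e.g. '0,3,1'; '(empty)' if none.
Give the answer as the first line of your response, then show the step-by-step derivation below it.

0,1

step 1: output 0; order=[0]; indeg=(0,0,1,0,1)
step 2: output 1; order=[0,1]; indeg=(0,0,1,0,1)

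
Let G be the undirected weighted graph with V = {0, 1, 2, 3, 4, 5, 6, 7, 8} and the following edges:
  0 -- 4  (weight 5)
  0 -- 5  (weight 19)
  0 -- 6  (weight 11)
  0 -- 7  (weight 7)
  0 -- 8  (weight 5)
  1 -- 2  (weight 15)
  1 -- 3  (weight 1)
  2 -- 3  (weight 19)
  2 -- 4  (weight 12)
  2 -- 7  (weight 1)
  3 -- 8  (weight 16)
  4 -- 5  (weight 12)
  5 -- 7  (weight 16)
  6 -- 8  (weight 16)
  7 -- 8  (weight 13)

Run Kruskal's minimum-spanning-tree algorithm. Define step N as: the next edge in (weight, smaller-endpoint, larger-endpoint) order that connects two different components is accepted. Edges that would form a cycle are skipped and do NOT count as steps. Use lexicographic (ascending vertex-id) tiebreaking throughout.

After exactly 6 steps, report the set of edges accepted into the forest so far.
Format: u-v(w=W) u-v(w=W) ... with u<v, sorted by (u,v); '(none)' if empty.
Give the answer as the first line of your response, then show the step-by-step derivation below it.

0-4(w=5) 0-6(w=11) 0-7(w=7) 0-8(w=5) 1-3(w=1) 2-7(w=1)

step 1: add edge 1-3 (w=1); MST = {1-3(w=1)}
step 2: add edge 2-7 (w=1); MST = {1-3(w=1) 2-7(w=1)}
step 3: add edge 0-4 (w=5); MST = {0-4(w=5) 1-3(w=1) 2-7(w=1)}
step 4: add edge 0-8 (w=5); MST = {0-4(w=5) 0-8(w=5) 1-3(w=1) 2-7(w=1)}
step 5: add edge 0-7 (w=7); MST = {0-4(w=5) 0-7(w=7) 0-8(w=5) 1-3(w=1) 2-7(w=1)}
step 6: add edge 0-6 (w=11); MST = {0-4(w=5) 0-6(w=11) 0-7(w=7) 0-8(w=5) 1-3(w=1) 2-7(w=1)}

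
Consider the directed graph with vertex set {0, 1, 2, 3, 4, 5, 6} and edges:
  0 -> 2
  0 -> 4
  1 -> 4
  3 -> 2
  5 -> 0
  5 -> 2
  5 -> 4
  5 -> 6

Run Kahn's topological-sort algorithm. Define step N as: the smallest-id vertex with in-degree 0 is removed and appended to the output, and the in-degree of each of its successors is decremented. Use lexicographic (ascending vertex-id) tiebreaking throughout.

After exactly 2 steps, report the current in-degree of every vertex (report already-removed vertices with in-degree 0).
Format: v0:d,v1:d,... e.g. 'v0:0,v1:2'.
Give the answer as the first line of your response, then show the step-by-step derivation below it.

v0:1,v1:0,v2:2,v3:0,v4:2,v5:0,v6:1

step 1: output 1; order=[1]; indeg=(1,0,3,0,2,0,1)
step 2: output 3; order=[1,3]; indeg=(1,0,2,0,2,0,1)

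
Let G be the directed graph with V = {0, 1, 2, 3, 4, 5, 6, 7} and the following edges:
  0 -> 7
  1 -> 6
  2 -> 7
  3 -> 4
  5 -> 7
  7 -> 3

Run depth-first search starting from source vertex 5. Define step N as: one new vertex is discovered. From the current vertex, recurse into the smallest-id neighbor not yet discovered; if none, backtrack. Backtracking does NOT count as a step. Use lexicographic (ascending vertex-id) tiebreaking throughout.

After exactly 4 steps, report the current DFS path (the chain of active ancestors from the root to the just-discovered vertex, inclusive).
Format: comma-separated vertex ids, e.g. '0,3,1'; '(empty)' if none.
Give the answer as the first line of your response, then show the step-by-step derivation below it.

5,7,3,4

step 1: discover 5; path=5; order=5
step 2: discover 7; path=5>7; order=5,7
step 3: discover 3; path=5>7>3; order=5,7,3
step 4: discover 4; path=5>7>3>4; order=5,7,3,4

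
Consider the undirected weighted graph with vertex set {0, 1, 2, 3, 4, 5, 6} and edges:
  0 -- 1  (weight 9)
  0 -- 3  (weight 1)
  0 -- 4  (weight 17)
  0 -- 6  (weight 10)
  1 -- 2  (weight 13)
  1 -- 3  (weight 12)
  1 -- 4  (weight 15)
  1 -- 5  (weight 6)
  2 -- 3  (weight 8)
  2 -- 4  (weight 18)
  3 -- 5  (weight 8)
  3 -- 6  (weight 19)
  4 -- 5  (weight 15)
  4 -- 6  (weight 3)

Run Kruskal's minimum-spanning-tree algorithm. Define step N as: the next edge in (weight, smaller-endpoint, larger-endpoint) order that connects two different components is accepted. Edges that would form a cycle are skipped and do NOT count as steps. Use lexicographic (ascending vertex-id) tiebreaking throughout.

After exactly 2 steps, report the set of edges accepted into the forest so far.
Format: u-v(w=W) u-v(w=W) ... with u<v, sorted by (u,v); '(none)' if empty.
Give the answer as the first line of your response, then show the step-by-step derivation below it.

0-3(w=1) 4-6(w=3)

step 1: add edge 0-3 (w=1); MST = {0-3(w=1)}
step 2: add edge 4-6 (w=3); MST = {0-3(w=1) 4-6(w=3)}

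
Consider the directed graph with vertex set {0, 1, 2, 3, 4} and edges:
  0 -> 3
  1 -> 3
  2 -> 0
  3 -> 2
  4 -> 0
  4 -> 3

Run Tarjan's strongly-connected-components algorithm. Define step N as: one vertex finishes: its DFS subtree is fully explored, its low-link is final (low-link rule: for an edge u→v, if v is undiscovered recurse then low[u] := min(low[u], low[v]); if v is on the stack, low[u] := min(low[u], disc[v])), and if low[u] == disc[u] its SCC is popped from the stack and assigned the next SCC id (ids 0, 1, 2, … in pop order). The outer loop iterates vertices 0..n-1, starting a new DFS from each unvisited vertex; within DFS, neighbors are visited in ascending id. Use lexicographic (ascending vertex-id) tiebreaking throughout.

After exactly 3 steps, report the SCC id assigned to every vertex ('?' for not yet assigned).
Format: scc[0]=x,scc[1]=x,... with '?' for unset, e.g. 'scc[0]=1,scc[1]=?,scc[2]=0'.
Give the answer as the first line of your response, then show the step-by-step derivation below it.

scc[0]=0,scc[1]=?,scc[2]=0,scc[3]=0,scc[4]=?

step 1: low=(low[0]=0,low[1]=?,low[2]=0,low[3]=1,low[4]=?); scc=(scc[0]=?,scc[1]=?,scc[2]=?,scc[3]=?,scc[4]=?)
step 2: low=(low[0]=0,low[1]=?,low[2]=0,low[3]=0,low[4]=?); scc=(scc[0]=?,scc[1]=?,scc[2]=?,scc[3]=?,scc[4]=?)
step 3: low=(low[0]=0,low[1]=?,low[2]=0,low[3]=0,low[4]=?); scc=(scc[0]=0,scc[1]=?,scc[2]=0,scc[3]=0,scc[4]=?)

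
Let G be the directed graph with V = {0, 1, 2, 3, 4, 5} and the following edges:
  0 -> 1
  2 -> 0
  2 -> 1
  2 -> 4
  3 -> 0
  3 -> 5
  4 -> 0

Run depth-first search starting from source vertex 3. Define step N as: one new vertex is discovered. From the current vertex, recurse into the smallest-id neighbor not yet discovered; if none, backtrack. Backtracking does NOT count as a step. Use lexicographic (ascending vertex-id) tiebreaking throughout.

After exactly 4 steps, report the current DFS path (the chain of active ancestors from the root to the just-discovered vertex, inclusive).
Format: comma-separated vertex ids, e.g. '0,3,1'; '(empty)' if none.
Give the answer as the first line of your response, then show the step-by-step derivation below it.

3,5

step 1: discover 3; path=3; order=3
step 2: discover 0; path=3>0; order=3,0
step 3: discover 1; path=3>0>1; order=3,0,1
step 4: discover 5; path=3>5; order=3,0,1,5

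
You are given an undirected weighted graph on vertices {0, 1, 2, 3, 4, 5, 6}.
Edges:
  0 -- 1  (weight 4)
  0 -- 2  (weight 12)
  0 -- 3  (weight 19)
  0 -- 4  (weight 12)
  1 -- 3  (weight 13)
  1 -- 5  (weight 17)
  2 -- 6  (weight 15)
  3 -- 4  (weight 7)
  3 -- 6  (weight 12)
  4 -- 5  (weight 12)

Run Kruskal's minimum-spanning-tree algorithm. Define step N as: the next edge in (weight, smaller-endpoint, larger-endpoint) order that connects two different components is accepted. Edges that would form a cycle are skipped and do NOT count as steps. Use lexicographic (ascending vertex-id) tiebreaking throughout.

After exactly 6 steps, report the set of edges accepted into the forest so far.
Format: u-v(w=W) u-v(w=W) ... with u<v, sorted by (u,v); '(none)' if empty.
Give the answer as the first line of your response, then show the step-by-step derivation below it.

0-1(w=4) 0-2(w=12) 0-4(w=12) 3-4(w=7) 3-6(w=12) 4-5(w=12)

step 1: add edge 0-1 (w=4); MST = {0-1(w=4)}
step 2: add edge 3-4 (w=7); MST = {0-1(w=4) 3-4(w=7)}
step 3: add edge 0-2 (w=12); MST = {0-1(w=4) 0-2(w=12) 3-4(w=7)}
step 4: add edge 0-4 (w=12); MST = {0-1(w=4) 0-2(w=12) 0-4(w=12) 3-4(w=7)}
step 5: add edge 3-6 (w=12); MST = {0-1(w=4) 0-2(w=12) 0-4(w=12) 3-4(w=7) 3-6(w=12)}
step 6: add edge 4-5 (w=12); MST = {0-1(w=4) 0-2(w=12) 0-4(w=12) 3-4(w=7) 3-6(w=12) 4-5(w=12)}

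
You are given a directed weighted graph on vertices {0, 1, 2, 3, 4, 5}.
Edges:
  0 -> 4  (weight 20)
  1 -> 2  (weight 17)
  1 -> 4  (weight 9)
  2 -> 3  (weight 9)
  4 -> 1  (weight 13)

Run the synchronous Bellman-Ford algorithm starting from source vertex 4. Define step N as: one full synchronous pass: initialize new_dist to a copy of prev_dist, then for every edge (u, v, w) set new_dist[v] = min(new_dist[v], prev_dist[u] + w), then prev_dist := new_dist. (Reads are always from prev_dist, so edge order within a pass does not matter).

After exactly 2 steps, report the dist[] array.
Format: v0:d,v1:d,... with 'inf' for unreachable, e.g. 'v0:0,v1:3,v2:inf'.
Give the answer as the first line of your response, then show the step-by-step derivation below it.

v0:inf,v1:13,v2:30,v3:inf,v4:0,v5:inf

step 1: dist = v0:inf,v1:13,v2:inf,v3:inf,v4:0,v5:inf
step 2: dist = v0:inf,v1:13,v2:30,v3:inf,v4:0,v5:inf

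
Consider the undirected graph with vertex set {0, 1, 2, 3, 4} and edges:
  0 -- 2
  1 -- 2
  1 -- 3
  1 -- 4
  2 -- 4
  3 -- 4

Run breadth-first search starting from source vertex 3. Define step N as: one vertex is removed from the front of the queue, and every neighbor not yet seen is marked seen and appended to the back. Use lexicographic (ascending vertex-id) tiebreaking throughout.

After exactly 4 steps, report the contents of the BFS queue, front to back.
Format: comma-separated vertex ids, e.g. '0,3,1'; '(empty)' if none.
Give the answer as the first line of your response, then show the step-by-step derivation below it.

0

step 1: dequeue 3; queue=[1,4]; order=3
step 2: dequeue 1; queue=[4,2]; order=3,1
step 3: dequeue 4; queue=[2]; order=3,1,4
step 4: dequeue 2; queue=[0]; order=3,1,4,2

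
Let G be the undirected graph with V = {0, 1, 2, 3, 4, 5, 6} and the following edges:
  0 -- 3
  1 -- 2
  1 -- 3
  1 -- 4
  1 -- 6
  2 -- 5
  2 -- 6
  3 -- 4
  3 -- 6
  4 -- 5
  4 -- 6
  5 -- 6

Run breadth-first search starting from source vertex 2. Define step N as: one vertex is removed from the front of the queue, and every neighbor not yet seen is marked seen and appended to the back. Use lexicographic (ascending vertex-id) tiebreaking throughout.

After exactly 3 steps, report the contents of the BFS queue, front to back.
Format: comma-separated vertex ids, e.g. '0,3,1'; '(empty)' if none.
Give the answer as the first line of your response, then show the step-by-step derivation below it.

6,3,4

step 1: dequeue 2; queue=[1,5,6]; order=2
step 2: dequeue 1; queue=[5,6,3,4]; order=2,1
step 3: dequeue 5; queue=[6,3,4]; order=2,1,5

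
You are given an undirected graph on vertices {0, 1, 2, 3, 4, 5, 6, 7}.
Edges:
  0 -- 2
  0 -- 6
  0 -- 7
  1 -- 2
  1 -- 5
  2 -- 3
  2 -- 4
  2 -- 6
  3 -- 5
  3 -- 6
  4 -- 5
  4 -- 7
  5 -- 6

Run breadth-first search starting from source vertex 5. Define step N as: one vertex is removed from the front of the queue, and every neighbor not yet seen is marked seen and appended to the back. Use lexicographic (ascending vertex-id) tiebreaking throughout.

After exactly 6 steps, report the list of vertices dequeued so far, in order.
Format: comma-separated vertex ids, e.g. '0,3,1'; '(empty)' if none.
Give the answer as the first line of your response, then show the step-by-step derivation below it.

5,1,3,4,6,2

step 1: dequeue 5; queue=[1,3,4,6]; order=5
step 2: dequeue 1; queue=[3,4,6,2]; order=5,1
step 3: dequeue 3; queue=[4,6,2]; order=5,1,3
step 4: dequeue 4; queue=[6,2,7]; order=5,1,3,4
step 5: dequeue 6; queue=[2,7,0]; order=5,1,3,4,6
step 6: dequeue 2; queue=[7,0]; order=5,1,3,4,6,2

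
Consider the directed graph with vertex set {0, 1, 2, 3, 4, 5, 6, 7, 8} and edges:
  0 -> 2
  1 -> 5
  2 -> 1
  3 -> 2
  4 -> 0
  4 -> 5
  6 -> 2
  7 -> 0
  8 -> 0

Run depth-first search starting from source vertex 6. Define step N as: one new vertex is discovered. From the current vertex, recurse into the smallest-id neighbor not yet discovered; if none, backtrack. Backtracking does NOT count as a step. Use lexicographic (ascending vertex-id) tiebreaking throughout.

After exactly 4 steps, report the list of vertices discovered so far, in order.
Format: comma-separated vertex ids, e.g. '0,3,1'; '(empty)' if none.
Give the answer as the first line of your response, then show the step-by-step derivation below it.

6,2,1,5

step 1: discover 6; path=6; order=6
step 2: discover 2; path=6>2; order=6,2
step 3: discover 1; path=6>2>1; order=6,2,1
step 4: discover 5; path=6>2>1>5; order=6,2,1,5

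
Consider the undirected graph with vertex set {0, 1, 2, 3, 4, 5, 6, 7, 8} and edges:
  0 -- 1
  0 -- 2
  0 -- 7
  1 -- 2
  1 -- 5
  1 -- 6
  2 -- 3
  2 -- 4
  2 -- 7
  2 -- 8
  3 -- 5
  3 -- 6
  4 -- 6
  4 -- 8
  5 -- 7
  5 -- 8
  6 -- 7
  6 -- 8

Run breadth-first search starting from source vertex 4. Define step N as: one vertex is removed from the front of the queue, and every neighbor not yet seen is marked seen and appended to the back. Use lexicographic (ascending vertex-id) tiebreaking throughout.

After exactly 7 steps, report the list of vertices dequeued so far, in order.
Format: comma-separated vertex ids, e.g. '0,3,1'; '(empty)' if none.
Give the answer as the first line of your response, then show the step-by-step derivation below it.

4,2,6,8,0,1,3

step 1: dequeue 4; queue=[2,6,8]; order=4
step 2: dequeue 2; queue=[6,8,0,1,3,7]; order=4,2
step 3: dequeue 6; queue=[8,0,1,3,7]; order=4,2,6
step 4: dequeue 8; queue=[0,1,3,7,5]; order=4,2,6,8
step 5: dequeue 0; queue=[1,3,7,5]; order=4,2,6,8,0
step 6: dequeue 1; queue=[3,7,5]; order=4,2,6,8,0,1
step 7: dequeue 3; queue=[7,5]; order=4,2,6,8,0,1,3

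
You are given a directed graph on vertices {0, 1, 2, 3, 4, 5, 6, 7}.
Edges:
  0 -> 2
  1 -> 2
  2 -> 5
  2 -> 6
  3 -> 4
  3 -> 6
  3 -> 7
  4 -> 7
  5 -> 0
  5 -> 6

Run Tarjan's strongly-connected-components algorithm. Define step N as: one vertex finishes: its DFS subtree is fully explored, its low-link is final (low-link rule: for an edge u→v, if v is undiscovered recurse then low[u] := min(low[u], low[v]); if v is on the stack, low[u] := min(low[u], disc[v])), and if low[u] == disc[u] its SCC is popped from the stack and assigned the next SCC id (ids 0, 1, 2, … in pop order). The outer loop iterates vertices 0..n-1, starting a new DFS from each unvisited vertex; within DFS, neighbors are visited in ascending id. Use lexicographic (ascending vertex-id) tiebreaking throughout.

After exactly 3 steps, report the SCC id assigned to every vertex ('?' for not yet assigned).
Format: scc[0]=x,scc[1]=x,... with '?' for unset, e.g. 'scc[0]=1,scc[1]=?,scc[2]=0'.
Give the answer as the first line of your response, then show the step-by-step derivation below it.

scc[0]=?,scc[1]=?,scc[2]=?,scc[3]=?,scc[4]=?,scc[5]=?,scc[6]=0,scc[7]=?

step 1: low=(low[0]=0,low[1]=?,low[2]=1,low[3]=?,low[4]=?,low[5]=0,low[6]=3,low[7]=?); scc=(scc[0]=?,scc[1]=?,scc[2]=?,scc[3]=?,scc[4]=?,scc[5]=?,scc[6]=0,scc[7]=?)
step 2: low=(low[0]=0,low[1]=?,low[2]=1,low[3]=?,low[4]=?,low[5]=0,low[6]=3,low[7]=?); scc=(scc[0]=?,scc[1]=?,scc[2]=?,scc[3]=?,scc[4]=?,scc[5]=?,scc[6]=0,scc[7]=?)
step 3: low=(low[0]=0,low[1]=?,low[2]=0,low[3]=?,low[4]=?,low[5]=0,low[6]=3,low[7]=?); scc=(scc[0]=?,scc[1]=?,scc[2]=?,scc[3]=?,scc[4]=?,scc[5]=?,scc[6]=0,scc[7]=?)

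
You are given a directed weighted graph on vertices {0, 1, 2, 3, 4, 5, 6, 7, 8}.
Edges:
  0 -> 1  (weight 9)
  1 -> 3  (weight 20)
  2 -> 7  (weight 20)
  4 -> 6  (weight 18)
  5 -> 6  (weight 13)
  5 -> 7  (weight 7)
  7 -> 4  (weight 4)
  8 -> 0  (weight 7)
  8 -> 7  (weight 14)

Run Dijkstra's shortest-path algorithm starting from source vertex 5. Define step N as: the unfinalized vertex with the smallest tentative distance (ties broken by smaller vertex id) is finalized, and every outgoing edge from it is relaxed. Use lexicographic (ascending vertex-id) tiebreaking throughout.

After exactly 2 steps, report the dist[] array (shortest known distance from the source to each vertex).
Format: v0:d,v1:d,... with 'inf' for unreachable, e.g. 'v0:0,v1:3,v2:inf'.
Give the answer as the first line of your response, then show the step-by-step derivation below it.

v0:inf,v1:inf,v2:inf,v3:inf,v4:11,v5:0,v6:13,v7:7,v8:inf

step 1: dist = v0:inf,v1:inf,v2:inf,v3:inf,v4:inf,v5:0,v6:13,v7:7,v8:inf
step 2: dist = v0:inf,v1:inf,v2:inf,v3:inf,v4:11,v5:0,v6:13,v7:7,v8:inf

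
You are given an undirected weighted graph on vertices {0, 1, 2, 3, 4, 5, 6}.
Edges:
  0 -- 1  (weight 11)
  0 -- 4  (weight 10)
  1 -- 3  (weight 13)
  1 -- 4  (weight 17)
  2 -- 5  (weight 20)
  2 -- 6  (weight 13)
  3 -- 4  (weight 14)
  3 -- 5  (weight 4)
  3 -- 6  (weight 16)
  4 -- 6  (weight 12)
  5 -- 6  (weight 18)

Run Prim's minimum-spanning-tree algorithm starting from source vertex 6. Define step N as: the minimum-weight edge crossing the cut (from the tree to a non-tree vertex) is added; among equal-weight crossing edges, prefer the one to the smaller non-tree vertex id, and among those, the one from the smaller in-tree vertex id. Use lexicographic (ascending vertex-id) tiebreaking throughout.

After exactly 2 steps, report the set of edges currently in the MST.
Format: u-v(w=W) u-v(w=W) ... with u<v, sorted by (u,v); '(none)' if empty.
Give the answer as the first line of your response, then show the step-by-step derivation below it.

0-4(w=10) 4-6(w=12)

step 1: add edge 4-6 (w=12); MST = {4-6(w=12)}
step 2: add edge 0-4 (w=10); MST = {0-4(w=10) 4-6(w=12)}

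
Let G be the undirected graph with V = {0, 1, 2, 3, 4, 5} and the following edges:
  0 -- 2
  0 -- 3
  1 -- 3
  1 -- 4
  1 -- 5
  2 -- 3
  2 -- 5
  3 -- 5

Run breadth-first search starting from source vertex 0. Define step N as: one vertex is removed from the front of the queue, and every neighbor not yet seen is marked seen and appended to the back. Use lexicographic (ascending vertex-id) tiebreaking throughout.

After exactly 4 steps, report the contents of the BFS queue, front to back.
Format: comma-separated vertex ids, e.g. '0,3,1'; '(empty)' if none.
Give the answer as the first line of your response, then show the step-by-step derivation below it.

1

step 1: dequeue 0; queue=[2,3]; order=0
step 2: dequeue 2; queue=[3,5]; order=0,2
step 3: dequeue 3; queue=[5,1]; order=0,2,3
step 4: dequeue 5; queue=[1]; order=0,2,3,5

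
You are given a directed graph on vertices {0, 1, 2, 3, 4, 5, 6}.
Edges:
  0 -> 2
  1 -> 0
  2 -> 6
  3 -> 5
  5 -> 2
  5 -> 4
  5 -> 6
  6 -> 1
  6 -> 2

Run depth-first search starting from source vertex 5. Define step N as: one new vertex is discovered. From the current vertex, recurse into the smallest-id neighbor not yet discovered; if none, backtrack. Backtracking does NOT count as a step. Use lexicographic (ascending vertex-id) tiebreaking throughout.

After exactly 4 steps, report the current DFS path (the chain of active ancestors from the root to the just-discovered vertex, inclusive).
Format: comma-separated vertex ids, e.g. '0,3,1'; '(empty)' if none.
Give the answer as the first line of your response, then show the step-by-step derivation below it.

5,2,6,1

step 1: discover 5; path=5; order=5
step 2: discover 2; path=5>2; order=5,2
step 3: discover 6; path=5>2>6; order=5,2,6
step 4: discover 1; path=5>2>6>1; order=5,2,6,1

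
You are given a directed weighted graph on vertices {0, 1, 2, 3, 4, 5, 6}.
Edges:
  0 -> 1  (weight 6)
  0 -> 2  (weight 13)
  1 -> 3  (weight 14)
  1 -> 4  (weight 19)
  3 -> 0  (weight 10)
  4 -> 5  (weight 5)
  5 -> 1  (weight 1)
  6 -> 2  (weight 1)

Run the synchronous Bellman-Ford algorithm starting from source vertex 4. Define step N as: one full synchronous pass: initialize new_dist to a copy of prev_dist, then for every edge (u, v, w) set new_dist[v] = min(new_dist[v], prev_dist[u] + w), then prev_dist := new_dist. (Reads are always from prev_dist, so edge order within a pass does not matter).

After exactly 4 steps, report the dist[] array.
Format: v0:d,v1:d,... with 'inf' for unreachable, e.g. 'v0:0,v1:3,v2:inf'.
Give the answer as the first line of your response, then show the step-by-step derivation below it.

v0:30,v1:6,v2:inf,v3:20,v4:0,v5:5,v6:inf

step 1: dist = v0:inf,v1:inf,v2:inf,v3:inf,v4:0,v5:5,v6:inf
step 2: dist = v0:inf,v1:6,v2:inf,v3:inf,v4:0,v5:5,v6:inf
step 3: dist = v0:inf,v1:6,v2:inf,v3:20,v4:0,v5:5,v6:inf
step 4: dist = v0:30,v1:6,v2:inf,v3:20,v4:0,v5:5,v6:inf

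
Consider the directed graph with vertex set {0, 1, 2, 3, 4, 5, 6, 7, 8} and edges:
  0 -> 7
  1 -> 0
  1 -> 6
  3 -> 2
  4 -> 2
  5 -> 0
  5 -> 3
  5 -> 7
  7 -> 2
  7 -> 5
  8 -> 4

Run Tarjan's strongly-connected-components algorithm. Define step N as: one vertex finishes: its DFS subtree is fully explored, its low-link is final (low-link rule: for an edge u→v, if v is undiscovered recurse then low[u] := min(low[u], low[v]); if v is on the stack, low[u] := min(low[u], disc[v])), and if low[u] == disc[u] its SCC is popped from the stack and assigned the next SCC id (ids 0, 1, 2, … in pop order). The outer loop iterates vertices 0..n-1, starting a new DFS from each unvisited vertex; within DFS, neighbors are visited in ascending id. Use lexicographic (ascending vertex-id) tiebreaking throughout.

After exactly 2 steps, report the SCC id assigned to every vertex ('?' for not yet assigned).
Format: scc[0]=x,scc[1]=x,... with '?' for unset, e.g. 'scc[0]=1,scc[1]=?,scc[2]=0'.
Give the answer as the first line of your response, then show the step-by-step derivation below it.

scc[0]=?,scc[1]=?,scc[2]=0,scc[3]=1,scc[4]=?,scc[5]=?,scc[6]=?,scc[7]=?,scc[8]=?

step 1: low=(low[0]=0,low[1]=?,low[2]=2,low[3]=?,low[4]=?,low[5]=?,low[6]=?,low[7]=1,low[8]=?); scc=(scc[0]=?,scc[1]=?,scc[2]=0,scc[3]=?,scc[4]=?,scc[5]=?,scc[6]=?,scc[7]=?,scc[8]=?)
step 2: low=(low[0]=0,low[1]=?,low[2]=2,low[3]=4,low[4]=?,low[5]=0,low[6]=?,low[7]=1,low[8]=?); scc=(scc[0]=?,scc[1]=?,scc[2]=0,scc[3]=1,scc[4]=?,scc[5]=?,scc[6]=?,scc[7]=?,scc[8]=?)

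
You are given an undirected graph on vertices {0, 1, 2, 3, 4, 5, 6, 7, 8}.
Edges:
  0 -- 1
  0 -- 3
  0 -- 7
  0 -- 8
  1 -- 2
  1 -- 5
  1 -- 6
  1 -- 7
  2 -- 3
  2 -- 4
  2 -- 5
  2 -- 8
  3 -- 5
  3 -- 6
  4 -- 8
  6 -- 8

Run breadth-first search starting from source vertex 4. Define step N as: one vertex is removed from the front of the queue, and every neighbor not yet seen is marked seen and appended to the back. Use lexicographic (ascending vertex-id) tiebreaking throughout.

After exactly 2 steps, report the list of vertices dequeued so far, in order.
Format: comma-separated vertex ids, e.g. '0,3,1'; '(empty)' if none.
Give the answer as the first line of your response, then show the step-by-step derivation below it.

4,2

step 1: dequeue 4; queue=[2,8]; order=4
step 2: dequeue 2; queue=[8,1,3,5]; order=4,2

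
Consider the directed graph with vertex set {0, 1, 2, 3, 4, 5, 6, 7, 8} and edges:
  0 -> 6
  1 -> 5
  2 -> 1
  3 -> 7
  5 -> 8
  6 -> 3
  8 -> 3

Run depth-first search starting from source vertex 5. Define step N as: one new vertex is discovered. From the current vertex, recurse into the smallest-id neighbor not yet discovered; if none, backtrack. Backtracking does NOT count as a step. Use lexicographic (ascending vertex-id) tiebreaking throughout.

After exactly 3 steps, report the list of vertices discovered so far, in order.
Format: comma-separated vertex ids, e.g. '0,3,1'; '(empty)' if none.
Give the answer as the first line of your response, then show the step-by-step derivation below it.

5,8,3

step 1: discover 5; path=5; order=5
step 2: discover 8; path=5>8; order=5,8
step 3: discover 3; path=5>8>3; order=5,8,3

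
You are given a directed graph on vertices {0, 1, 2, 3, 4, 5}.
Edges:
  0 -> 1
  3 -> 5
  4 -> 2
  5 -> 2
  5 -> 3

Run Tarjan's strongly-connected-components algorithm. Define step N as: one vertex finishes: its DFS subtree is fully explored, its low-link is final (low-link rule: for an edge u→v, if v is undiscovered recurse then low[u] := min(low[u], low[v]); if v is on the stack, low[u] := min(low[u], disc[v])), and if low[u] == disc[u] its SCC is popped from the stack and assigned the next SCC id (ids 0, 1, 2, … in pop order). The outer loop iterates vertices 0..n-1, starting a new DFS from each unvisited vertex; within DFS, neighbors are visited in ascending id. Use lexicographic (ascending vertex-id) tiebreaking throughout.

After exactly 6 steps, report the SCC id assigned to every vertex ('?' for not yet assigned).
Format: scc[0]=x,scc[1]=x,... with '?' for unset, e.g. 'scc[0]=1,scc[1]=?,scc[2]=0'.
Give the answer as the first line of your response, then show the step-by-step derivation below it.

scc[0]=1,scc[1]=0,scc[2]=2,scc[3]=3,scc[4]=4,scc[5]=3

step 1: low=(low[0]=0,low[1]=1,low[2]=?,low[3]=?,low[4]=?,low[5]=?); scc=(scc[0]=?,scc[1]=0,scc[2]=?,scc[3]=?,scc[4]=?,scc[5]=?)
step 2: low=(low[0]=0,low[1]=1,low[2]=?,low[3]=?,low[4]=?,low[5]=?); scc=(scc[0]=1,scc[1]=0,scc[2]=?,scc[3]=?,scc[4]=?,scc[5]=?)
step 3: low=(low[0]=0,low[1]=1,low[2]=2,low[3]=?,low[4]=?,low[5]=?); scc=(scc[0]=1,scc[1]=0,scc[2]=2,scc[3]=?,scc[4]=?,scc[5]=?)
step 4: low=(low[0]=0,low[1]=1,low[2]=2,low[3]=3,low[4]=?,low[5]=3); scc=(scc[0]=1,scc[1]=0,scc[2]=2,scc[3]=?,scc[4]=?,scc[5]=?)
step 5: low=(low[0]=0,low[1]=1,low[2]=2,low[3]=3,low[4]=?,low[5]=3); scc=(scc[0]=1,scc[1]=0,scc[2]=2,scc[3]=3,scc[4]=?,scc[5]=3)
step 6: low=(low[0]=0,low[1]=1,low[2]=2,low[3]=3,low[4]=5,low[5]=3); scc=(scc[0]=1,scc[1]=0,scc[2]=2,scc[3]=3,scc[4]=4,scc[5]=3)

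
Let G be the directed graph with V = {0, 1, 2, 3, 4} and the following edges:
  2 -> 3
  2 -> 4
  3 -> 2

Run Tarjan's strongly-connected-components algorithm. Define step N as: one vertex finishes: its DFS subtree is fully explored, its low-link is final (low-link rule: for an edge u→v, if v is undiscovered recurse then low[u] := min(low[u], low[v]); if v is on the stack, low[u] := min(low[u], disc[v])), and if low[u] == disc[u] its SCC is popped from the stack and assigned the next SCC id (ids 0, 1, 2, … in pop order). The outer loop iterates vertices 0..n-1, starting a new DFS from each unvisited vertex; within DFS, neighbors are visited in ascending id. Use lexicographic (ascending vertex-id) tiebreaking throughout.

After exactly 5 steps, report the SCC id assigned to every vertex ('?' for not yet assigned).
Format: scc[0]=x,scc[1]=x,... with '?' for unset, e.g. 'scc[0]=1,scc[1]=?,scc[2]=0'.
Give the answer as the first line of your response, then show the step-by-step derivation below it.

scc[0]=0,scc[1]=1,scc[2]=3,scc[3]=3,scc[4]=2

step 1: low=(low[0]=0,low[1]=?,low[2]=?,low[3]=?,low[4]=?); scc=(scc[0]=0,scc[1]=?,scc[2]=?,scc[3]=?,scc[4]=?)
step 2: low=(low[0]=0,low[1]=1,low[2]=?,low[3]=?,low[4]=?); scc=(scc[0]=0,scc[1]=1,scc[2]=?,scc[3]=?,scc[4]=?)
step 3: low=(low[0]=0,low[1]=1,low[2]=2,low[3]=2,low[4]=?); scc=(scc[0]=0,scc[1]=1,scc[2]=?,scc[3]=?,scc[4]=?)
step 4: low=(low[0]=0,low[1]=1,low[2]=2,low[3]=2,low[4]=4); scc=(scc[0]=0,scc[1]=1,scc[2]=?,scc[3]=?,scc[4]=2)
step 5: low=(low[0]=0,low[1]=1,low[2]=2,low[3]=2,low[4]=4); scc=(scc[0]=0,scc[1]=1,scc[2]=3,scc[3]=3,scc[4]=2)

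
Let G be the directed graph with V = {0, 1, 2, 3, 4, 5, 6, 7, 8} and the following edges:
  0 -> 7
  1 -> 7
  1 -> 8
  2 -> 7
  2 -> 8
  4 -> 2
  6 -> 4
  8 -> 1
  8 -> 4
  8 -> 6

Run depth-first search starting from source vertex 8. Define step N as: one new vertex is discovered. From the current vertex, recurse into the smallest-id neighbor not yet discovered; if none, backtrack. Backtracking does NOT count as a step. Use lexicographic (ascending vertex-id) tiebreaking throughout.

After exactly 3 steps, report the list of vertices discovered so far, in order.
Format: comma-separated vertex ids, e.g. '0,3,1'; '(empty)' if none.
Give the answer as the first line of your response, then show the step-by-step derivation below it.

8,1,7

step 1: discover 8; path=8; order=8
step 2: discover 1; path=8>1; order=8,1
step 3: discover 7; path=8>1>7; order=8,1,7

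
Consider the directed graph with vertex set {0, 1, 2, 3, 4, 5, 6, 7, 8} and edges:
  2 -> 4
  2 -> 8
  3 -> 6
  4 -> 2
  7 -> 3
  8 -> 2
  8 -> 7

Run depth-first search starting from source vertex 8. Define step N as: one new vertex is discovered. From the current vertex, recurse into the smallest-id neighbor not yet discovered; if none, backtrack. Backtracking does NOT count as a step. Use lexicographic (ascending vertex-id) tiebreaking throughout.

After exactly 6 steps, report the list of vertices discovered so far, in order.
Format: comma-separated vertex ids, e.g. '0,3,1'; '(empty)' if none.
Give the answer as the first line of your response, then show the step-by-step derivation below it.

8,2,4,7,3,6

step 1: discover 8; path=8; order=8
step 2: discover 2; path=8>2; order=8,2
step 3: discover 4; path=8>2>4; order=8,2,4
step 4: discover 7; path=8>7; order=8,2,4,7
step 5: discover 3; path=8>7>3; order=8,2,4,7,3
step 6: discover 6; path=8>7>3>6; order=8,2,4,7,3,6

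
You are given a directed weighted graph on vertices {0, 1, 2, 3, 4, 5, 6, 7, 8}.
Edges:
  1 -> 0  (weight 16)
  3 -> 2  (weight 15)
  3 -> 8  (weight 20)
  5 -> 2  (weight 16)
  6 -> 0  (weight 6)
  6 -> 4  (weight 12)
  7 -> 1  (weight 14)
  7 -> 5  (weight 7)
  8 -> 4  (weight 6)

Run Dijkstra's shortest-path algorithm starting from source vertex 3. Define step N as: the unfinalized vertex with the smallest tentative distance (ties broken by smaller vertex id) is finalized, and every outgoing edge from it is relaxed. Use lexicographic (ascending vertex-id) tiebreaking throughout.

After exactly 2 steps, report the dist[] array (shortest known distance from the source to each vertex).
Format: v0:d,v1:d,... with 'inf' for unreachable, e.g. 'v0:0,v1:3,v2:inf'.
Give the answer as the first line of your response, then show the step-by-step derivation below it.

v0:inf,v1:inf,v2:15,v3:0,v4:inf,v5:inf,v6:inf,v7:inf,v8:20

step 1: dist = v0:inf,v1:inf,v2:15,v3:0,v4:inf,v5:inf,v6:inf,v7:inf,v8:20
step 2: dist = v0:inf,v1:inf,v2:15,v3:0,v4:inf,v5:inf,v6:inf,v7:inf,v8:20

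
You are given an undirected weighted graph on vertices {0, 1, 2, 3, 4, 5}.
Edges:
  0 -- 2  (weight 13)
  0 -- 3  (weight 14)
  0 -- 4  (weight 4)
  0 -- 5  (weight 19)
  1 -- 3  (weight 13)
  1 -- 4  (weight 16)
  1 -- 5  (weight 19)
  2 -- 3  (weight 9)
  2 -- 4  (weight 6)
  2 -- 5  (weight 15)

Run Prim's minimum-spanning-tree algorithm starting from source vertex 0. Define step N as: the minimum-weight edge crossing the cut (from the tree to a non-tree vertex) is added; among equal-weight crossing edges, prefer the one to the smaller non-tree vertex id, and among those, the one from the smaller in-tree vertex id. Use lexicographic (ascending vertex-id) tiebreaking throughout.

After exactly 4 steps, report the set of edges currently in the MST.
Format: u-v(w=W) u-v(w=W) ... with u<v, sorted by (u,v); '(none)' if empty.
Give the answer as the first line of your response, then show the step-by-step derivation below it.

0-4(w=4) 1-3(w=13) 2-3(w=9) 2-4(w=6)

step 1: add edge 0-4 (w=4); MST = {0-4(w=4)}
step 2: add edge 2-4 (w=6); MST = {0-4(w=4) 2-4(w=6)}
step 3: add edge 2-3 (w=9); MST = {0-4(w=4) 2-3(w=9) 2-4(w=6)}
step 4: add edge 1-3 (w=13); MST = {0-4(w=4) 1-3(w=13) 2-3(w=9) 2-4(w=6)}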